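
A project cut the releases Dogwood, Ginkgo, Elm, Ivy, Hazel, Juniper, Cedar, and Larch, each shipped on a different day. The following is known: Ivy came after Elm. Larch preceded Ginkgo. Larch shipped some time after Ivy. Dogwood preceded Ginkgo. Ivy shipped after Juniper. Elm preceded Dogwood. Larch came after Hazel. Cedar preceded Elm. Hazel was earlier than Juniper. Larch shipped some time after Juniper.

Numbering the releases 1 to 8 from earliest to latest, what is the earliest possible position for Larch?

6

Cedar, Elm, Hazel, Ivy, and Juniper must all come before Larch — 5 forced predecessors.
Nothing else is forced ahead of Larch, so its earliest slot is position 5 + 1 = 6.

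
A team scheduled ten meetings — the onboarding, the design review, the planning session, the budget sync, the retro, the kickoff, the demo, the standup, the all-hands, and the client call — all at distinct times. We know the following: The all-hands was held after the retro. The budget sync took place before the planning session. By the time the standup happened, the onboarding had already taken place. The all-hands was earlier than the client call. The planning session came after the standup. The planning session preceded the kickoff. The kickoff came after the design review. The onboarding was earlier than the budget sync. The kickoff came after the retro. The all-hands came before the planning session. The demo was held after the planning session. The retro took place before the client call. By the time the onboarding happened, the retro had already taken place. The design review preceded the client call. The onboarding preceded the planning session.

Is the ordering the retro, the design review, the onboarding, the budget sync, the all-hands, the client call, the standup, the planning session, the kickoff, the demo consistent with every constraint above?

yes

Check each stated constraint against the proposed order — e.g. the design review is ahead of the kickoff; the retro is ahead of the kickoff. Every pair is in the required order; nothing is violated.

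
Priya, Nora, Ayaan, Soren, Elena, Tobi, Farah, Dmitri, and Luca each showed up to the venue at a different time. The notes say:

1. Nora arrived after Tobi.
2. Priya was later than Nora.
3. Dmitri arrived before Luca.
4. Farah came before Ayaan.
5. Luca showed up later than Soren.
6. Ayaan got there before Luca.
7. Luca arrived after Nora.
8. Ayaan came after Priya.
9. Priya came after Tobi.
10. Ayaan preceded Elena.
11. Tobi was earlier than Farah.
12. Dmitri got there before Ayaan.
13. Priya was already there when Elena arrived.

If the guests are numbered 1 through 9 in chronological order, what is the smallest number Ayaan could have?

Dmitri, Farah, Nora, Priya, and Tobi must all come before Ayaan — 5 forced predecessors.
Nothing else is forced ahead of Ayaan, so their earliest slot is position 5 + 1 = 6.

6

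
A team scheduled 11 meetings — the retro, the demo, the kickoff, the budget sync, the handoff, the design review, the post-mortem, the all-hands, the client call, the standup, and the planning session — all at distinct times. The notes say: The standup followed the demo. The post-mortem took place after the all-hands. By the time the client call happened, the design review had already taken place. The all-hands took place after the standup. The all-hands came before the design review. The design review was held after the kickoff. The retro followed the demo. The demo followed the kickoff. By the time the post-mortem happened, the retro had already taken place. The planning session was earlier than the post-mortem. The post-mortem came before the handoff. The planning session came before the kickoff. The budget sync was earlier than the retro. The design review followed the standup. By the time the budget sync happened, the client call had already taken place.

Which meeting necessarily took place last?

Every other meeting has a chain of constraints placing it before the handoff, so the handoff is last.

the handoff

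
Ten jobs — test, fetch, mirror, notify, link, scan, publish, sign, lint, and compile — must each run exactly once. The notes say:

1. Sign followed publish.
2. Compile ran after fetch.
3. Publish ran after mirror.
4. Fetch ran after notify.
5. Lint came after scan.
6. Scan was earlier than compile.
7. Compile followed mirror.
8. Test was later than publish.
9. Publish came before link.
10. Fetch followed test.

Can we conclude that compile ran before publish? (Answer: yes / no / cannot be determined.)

Tracing the constraints gives publish → test → fetch → compile, so publish must come before compile.
That means compile cannot be before publish.

no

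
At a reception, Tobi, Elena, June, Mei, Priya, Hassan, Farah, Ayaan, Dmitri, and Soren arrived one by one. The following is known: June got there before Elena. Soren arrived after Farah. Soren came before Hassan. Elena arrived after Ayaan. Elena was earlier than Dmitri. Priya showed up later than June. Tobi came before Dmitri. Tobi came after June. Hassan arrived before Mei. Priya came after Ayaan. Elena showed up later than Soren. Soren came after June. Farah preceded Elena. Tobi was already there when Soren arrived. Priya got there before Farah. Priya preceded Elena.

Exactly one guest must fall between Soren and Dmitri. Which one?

Elena

Tracing the constraints gives Soren → Elena → Dmitri, so Elena sits after Soren and before Dmitri.
No other guest is forced both after Soren and before Dmitri.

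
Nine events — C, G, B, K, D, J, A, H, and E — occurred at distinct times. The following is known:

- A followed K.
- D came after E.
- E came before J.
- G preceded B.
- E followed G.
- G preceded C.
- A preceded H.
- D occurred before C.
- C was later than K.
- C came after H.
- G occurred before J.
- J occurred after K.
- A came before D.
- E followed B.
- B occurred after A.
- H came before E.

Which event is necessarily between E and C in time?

Tracing the constraints gives E → D → C, so D sits after E and before C.
No other event is forced both after E and before C.

D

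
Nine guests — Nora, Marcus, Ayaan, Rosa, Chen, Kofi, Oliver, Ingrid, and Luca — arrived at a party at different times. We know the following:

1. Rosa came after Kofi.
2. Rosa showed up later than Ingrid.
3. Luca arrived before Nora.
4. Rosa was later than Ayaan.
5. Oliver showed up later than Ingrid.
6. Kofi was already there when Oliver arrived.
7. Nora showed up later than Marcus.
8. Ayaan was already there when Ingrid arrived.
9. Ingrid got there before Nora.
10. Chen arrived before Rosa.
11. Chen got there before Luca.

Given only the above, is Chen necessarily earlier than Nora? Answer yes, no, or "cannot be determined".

Chain the constraints: Chen → Luca → Nora. Each link is directly stated, so Chen comes before Nora.

yes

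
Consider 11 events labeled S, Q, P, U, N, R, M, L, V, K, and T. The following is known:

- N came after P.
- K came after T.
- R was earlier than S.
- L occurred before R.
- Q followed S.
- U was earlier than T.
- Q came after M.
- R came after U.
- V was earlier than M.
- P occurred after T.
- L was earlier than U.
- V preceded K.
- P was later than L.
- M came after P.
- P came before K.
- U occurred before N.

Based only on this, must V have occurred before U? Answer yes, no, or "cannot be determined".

cannot be determined

No chain of stated constraints runs from V to U, and none runs from U to V either.
So the relative order of V and U is not fixed by the given facts.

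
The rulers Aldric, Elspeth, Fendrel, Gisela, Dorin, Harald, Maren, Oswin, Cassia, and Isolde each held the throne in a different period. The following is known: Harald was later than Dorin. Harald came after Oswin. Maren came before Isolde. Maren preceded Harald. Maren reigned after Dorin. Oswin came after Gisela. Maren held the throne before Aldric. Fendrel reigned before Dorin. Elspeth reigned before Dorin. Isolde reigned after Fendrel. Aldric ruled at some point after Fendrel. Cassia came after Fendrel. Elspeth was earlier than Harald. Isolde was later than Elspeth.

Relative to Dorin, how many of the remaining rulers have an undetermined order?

Forced before Dorin: Elspeth and Fendrel; forced after Dorin: Aldric, Harald, Isolde, and Maren.
That leaves Cassia, Gisela, and Oswin with no forced order relative to Dorin — 3.

3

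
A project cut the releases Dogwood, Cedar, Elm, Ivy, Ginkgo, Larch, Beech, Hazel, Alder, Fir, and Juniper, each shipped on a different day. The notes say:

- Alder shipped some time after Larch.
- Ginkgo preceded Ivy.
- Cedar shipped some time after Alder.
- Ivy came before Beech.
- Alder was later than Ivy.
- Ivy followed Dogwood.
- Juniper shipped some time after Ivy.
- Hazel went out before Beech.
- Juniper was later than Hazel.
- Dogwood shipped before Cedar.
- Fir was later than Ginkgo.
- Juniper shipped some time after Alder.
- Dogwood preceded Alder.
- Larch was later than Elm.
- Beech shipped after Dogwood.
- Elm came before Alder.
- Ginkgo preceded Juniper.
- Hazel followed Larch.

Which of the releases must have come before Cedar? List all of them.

Alder, Dogwood, Elm, Ginkgo, Ivy, Larch

Directly stated before Cedar: Alder and Dogwood.
Elm reaches Cedar via Elm → Alder → Cedar.
Ginkgo reaches Cedar via Ginkgo → Ivy → Alder → Cedar.
Ivy reaches Cedar via Ivy → Alder → Cedar.
Likewise Larch reaches Cedar by chaining the stated constraints.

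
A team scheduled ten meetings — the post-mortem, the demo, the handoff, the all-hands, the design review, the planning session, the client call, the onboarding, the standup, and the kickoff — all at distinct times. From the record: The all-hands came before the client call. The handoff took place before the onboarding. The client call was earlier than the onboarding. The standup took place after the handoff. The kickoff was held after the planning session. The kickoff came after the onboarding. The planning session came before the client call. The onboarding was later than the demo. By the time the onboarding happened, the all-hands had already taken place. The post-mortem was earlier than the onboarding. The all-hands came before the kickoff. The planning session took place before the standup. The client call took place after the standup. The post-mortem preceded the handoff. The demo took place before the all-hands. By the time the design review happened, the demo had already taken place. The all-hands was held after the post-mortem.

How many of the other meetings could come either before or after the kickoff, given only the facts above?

1

Forced before the kickoff: the all-hands, the client call, the demo, the handoff, the onboarding, the planning session, the post-mortem, and the standup.
That leaves the design review with no forced order relative to the kickoff — 1.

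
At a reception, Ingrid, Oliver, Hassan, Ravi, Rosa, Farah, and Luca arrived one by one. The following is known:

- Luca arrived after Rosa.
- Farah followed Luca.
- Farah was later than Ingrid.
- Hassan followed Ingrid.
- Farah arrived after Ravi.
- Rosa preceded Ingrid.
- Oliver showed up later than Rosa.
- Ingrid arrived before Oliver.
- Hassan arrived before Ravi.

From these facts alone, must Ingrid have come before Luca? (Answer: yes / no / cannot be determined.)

No chain of stated constraints runs from Ingrid to Luca, and none runs from Luca to Ingrid either.
So the relative order of Ingrid and Luca is not fixed by the given facts.

cannot be determined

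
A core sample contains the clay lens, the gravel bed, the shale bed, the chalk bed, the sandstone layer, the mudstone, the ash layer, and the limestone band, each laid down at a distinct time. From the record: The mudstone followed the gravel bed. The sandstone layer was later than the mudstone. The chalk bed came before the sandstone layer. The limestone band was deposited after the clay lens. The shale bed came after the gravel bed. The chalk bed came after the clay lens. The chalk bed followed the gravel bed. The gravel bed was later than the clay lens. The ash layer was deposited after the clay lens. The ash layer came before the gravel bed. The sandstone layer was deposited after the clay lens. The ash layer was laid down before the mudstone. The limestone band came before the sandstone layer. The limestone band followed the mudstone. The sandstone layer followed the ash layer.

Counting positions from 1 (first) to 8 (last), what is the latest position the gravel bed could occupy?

The gravel bed must come before the chalk bed, the limestone band, the mudstone, the sandstone layer, and the shale bed — 5 layers forced after it.
Everything else can be placed before the gravel bed in some valid order, so the gravel bed can sit as late as position 8 − 5 = 3.

3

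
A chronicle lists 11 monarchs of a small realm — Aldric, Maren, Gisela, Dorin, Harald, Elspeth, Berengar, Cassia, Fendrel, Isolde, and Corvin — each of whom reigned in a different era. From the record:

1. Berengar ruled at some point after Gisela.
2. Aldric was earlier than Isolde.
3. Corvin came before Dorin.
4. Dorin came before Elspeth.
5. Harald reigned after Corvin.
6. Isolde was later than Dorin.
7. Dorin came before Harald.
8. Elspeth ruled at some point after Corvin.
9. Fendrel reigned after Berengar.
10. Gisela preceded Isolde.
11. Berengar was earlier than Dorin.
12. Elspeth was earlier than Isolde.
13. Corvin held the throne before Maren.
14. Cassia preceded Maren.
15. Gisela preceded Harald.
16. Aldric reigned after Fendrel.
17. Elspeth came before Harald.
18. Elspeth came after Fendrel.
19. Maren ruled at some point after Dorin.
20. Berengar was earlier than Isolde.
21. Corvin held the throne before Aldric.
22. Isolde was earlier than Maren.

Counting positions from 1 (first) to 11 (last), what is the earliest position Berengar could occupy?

2

Gisela must come before Berengar — 1 forced predecessor.
Nothing else is forced ahead of Berengar, so their earliest slot is position 1 + 1 = 2.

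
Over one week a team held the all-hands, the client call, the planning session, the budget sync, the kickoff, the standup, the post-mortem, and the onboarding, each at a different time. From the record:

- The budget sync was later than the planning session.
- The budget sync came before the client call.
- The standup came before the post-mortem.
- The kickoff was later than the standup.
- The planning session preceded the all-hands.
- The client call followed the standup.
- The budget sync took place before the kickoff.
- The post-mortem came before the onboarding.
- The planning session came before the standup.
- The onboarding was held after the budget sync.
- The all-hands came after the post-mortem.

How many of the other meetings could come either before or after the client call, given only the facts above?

4

Forced before the client call: the budget sync, the planning session, and the standup.
That leaves the all-hands, the kickoff, the onboarding, and the post-mortem with no forced order relative to the client call — 4.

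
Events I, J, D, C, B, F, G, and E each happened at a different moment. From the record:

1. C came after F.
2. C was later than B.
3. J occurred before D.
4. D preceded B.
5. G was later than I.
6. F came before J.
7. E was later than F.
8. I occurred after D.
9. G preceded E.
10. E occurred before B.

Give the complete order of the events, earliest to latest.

The constraints fix every adjacent pair, so only one ordering works:
F → J → D → I → G → E → B → C.

F, J, D, I, G, E, B, C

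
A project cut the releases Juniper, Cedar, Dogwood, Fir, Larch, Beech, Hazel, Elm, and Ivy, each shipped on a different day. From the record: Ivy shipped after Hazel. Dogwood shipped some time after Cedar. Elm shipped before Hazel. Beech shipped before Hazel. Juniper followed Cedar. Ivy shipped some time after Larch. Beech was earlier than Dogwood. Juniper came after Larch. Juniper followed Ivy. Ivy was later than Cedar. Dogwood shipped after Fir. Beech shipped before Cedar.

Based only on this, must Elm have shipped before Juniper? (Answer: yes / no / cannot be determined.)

Chain the constraints: Elm → Hazel → Ivy → Juniper. Each link is directly stated, so Elm comes before Juniper.

yes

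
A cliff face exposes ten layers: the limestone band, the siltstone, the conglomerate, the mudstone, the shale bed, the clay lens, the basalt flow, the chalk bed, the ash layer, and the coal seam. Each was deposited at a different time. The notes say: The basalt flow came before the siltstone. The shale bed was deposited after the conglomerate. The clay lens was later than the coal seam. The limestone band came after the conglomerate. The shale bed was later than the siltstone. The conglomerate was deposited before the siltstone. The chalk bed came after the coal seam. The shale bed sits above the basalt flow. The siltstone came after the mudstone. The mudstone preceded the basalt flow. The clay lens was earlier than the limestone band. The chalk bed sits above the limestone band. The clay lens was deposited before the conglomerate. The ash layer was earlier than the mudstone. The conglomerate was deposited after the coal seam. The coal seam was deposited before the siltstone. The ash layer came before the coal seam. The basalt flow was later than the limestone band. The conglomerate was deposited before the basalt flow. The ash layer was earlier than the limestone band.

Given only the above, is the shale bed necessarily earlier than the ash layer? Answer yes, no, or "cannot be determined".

no

Tracing the constraints gives the ash layer → the mudstone → the basalt flow → the shale bed, so the ash layer must come before the shale bed.
That means the shale bed cannot be before the ash layer.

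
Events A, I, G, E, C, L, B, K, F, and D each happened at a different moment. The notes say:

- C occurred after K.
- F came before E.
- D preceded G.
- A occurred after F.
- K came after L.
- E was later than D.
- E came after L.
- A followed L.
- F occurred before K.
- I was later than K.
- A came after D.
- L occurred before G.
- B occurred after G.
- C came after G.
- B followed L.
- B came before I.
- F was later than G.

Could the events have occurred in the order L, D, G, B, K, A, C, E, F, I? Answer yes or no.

no

The constraints require F before E, but in the proposed sequence E appears ahead of F. That one violation is enough.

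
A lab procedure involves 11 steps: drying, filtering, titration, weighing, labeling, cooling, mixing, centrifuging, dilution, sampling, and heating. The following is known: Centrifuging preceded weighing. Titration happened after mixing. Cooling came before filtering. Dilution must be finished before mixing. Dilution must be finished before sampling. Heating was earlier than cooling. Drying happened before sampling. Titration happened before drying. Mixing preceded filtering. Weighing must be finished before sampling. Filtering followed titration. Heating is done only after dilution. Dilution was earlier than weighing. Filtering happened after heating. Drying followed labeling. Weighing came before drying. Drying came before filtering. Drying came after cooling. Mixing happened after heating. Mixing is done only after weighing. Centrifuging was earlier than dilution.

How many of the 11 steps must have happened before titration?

Directly stated before titration: mixing.
Centrifuging reaches titration via centrifuging → dilution → mixing → titration.
Dilution reaches titration via dilution → mixing → titration.
Heating reaches titration via heating → mixing → titration.
Likewise weighing reaches titration by chaining the stated constraints.
No chain forces filtering (or any of the others) ahead of titration.
That's centrifuging, dilution, heating, mixing, and weighing — 5 in all.

5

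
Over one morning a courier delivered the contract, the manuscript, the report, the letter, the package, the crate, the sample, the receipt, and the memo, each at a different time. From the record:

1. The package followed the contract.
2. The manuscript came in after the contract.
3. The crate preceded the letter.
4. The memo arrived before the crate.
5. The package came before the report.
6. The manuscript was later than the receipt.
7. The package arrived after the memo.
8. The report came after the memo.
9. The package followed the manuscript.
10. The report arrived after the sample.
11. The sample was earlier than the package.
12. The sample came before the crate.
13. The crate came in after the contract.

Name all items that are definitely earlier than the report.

the contract, the manuscript, the memo, the package, the receipt, the sample

Directly stated before the report: the memo, the package, and the sample.
The contract reaches the report via the contract → the package → the report.
The manuscript reaches the report via the manuscript → the package → the report.
The receipt reaches the report via the receipt → the manuscript → the package → the report.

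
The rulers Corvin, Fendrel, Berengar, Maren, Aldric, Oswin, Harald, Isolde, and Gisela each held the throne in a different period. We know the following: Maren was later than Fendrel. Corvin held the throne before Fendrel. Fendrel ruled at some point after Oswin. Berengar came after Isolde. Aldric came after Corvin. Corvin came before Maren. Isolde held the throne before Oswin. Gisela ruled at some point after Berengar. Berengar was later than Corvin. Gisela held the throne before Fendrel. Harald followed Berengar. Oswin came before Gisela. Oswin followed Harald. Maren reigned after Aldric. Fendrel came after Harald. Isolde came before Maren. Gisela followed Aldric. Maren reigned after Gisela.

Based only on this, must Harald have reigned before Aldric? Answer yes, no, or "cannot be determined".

No chain of stated constraints runs from Harald to Aldric, and none runs from Aldric to Harald either.
So the relative order of Harald and Aldric is not fixed by the given facts.

cannot be determined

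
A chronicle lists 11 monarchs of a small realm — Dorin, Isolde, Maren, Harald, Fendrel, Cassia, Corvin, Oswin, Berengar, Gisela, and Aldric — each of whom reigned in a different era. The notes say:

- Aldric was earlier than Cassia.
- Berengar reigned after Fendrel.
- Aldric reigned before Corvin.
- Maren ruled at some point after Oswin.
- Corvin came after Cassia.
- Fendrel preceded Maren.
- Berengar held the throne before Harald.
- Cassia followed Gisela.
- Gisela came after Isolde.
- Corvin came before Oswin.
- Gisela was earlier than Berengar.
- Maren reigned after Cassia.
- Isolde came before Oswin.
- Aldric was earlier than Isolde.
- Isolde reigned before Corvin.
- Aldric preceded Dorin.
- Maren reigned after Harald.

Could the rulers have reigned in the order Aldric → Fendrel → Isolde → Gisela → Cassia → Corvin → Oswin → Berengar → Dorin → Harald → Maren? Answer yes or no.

yes

Check each stated constraint against the proposed order — e.g. Aldric is ahead of Dorin; Fendrel is ahead of Maren. Every pair is in the required order; nothing is violated.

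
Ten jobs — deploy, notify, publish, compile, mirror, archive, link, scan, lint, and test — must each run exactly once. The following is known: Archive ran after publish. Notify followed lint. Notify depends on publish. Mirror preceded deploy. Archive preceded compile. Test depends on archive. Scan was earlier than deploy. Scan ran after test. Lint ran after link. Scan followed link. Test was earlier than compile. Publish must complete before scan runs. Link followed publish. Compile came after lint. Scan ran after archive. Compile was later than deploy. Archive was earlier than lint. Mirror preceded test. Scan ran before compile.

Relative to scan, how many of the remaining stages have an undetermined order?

Forced before scan: archive, link, mirror, publish, and test; forced after scan: compile and deploy.
That leaves lint and notify with no forced order relative to scan — 2.

2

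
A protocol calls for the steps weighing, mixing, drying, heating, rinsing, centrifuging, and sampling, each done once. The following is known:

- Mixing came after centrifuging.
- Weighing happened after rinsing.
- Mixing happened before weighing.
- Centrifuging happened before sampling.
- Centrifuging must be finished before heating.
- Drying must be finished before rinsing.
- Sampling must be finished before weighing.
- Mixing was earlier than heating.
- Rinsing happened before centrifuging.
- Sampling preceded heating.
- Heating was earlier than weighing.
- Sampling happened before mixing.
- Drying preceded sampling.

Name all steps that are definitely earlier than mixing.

Directly stated before mixing: centrifuging and sampling.
Drying reaches mixing via drying → sampling → mixing.
Rinsing reaches mixing via rinsing → centrifuging → mixing.
No chain forces weighing (or any of the others) ahead of mixing.

centrifuging, drying, rinsing, sampling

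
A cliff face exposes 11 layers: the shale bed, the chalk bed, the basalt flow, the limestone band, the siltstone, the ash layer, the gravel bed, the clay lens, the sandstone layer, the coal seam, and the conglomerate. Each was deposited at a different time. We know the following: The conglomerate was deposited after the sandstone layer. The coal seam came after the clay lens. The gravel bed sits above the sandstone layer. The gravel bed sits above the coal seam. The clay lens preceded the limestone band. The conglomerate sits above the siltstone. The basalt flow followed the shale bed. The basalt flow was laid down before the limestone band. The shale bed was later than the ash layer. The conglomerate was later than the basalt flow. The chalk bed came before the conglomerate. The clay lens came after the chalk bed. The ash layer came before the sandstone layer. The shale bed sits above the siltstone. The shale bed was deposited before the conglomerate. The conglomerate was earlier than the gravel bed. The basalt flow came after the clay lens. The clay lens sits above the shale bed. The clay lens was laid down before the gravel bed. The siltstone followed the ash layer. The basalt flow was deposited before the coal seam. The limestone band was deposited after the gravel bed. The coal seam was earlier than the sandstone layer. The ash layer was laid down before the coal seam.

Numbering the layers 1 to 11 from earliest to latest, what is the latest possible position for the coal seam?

The coal seam must come before the conglomerate, the gravel bed, the limestone band, and the sandstone layer — 4 layers forced after it.
Everything else can be placed before the coal seam in some valid order, so the coal seam can sit as late as position 11 − 4 = 7.

7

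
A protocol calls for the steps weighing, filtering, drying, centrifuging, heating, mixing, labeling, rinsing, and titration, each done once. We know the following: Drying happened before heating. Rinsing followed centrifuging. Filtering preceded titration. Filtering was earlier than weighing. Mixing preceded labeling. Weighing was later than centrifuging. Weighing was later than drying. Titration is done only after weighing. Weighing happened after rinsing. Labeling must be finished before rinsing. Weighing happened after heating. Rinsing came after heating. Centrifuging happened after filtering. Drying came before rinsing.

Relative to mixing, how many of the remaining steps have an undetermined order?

4

Forced after mixing: labeling, rinsing, titration, and weighing.
That leaves centrifuging, drying, filtering, and heating with no forced order relative to mixing — 4.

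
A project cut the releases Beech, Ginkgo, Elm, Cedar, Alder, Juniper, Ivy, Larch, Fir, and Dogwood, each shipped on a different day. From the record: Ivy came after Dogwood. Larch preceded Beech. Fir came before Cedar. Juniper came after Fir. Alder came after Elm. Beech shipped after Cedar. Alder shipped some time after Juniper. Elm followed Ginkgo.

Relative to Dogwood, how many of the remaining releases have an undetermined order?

8

Forced after Dogwood: Ivy.
That leaves Alder, Beech, Cedar, Elm, Fir, Ginkgo, Juniper, and Larch with no forced order relative to Dogwood — 8.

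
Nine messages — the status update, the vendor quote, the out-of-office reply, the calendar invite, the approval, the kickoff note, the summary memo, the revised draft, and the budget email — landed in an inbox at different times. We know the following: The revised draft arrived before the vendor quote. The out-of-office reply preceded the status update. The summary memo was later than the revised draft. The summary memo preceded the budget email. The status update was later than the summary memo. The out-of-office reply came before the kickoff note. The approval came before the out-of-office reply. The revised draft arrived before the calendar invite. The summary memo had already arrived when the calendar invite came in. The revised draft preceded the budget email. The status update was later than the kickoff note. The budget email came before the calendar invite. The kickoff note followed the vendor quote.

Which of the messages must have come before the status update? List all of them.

Directly stated before the status update: the kickoff note, the out-of-office reply, and the summary memo.
The approval reaches the status update via the approval → the out-of-office reply → the status update.
The revised draft reaches the status update via the revised draft → the summary memo → the status update.
The vendor quote reaches the status update via the vendor quote → the kickoff note → the status update.
No chain forces the budget email (or any of the others) ahead of the status update.

the approval, the kickoff note, the out-of-office reply, the revised draft, the summary memo, the vendor quote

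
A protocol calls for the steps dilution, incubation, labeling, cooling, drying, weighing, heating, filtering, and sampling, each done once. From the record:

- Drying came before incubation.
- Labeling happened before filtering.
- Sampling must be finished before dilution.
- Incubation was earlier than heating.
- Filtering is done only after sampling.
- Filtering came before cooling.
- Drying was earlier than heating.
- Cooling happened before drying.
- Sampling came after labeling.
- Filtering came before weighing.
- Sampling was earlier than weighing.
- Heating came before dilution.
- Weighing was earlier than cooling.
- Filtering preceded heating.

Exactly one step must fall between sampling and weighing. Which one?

filtering

Tracing the constraints gives sampling → filtering → weighing, so filtering sits after sampling and before weighing.
No other step is forced both after sampling and before weighing.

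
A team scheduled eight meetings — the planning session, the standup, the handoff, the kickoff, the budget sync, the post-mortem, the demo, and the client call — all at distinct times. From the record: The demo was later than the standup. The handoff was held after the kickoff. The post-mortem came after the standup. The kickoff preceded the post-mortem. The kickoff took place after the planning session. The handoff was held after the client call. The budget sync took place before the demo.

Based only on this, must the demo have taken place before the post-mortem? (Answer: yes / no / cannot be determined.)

cannot be determined

No chain of stated constraints runs from the demo to the post-mortem, and none runs from the post-mortem to the demo either.
So the relative order of the demo and the post-mortem is not fixed by the given facts.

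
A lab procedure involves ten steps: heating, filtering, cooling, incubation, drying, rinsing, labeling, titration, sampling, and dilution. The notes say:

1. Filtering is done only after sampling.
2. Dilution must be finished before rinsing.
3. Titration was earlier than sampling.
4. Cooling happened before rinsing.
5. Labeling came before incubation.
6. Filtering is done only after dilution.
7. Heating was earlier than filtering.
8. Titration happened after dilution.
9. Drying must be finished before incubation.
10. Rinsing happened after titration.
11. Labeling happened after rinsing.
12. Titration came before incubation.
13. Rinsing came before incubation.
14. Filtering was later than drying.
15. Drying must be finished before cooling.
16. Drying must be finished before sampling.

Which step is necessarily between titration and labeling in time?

Tracing the constraints gives titration → rinsing → labeling, so rinsing sits after titration and before labeling.
No other step is forced both after titration and before labeling.

rinsing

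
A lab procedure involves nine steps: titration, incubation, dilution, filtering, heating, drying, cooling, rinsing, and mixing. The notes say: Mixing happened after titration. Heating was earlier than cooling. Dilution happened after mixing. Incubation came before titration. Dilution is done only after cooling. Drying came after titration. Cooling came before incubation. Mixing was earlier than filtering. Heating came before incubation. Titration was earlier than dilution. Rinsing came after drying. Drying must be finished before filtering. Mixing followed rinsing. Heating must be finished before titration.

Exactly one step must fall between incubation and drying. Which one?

Tracing the constraints gives incubation → titration → drying, so titration sits after incubation and before drying.
No other step is forced both after incubation and before drying.

titration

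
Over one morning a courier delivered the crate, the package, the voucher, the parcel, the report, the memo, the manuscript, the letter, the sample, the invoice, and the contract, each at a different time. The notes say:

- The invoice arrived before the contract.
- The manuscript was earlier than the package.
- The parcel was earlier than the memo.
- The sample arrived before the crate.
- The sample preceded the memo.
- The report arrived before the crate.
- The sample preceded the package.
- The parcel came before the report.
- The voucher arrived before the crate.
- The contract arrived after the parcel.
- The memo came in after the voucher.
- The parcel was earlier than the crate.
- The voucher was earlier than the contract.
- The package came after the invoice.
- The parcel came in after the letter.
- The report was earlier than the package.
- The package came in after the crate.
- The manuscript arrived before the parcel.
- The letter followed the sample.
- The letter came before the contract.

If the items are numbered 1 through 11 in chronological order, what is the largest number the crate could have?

10

The crate must come before the package — 1 item forced after it.
Everything else can be placed before the crate in some valid order, so the crate can sit as late as position 11 − 1 = 10.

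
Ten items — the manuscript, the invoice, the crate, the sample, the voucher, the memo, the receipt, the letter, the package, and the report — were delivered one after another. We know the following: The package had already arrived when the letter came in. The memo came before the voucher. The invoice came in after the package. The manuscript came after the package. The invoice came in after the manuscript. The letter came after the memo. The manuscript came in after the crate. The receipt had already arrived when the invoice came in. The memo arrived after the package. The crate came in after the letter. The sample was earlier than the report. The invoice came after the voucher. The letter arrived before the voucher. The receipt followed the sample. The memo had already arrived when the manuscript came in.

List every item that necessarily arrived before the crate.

Directly stated before the crate: the letter.
The memo reaches the crate via the memo → the letter → the crate.
The package reaches the crate via the package → the letter → the crate.
No chain forces the receipt (or any of the others) ahead of the crate.

the letter, the memo, the package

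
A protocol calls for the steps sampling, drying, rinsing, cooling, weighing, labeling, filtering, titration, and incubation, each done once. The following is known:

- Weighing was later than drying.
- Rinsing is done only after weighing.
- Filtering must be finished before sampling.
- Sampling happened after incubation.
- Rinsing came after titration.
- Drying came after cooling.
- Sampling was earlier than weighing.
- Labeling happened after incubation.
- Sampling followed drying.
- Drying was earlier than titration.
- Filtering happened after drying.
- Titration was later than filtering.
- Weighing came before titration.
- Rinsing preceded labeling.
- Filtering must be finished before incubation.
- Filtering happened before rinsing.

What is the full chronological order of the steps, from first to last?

The constraints fix every adjacent pair, so only one ordering works:
cooling → drying → filtering → incubation → sampling → weighing → titration → rinsing → labeling.

cooling, drying, filtering, incubation, sampling, weighing, titration, rinsing, labeling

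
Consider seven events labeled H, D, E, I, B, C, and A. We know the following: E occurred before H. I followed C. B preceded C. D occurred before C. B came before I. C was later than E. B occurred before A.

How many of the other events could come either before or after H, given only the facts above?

Forced before H: E.
That leaves A, B, C, D, and I with no forced order relative to H — 5.

5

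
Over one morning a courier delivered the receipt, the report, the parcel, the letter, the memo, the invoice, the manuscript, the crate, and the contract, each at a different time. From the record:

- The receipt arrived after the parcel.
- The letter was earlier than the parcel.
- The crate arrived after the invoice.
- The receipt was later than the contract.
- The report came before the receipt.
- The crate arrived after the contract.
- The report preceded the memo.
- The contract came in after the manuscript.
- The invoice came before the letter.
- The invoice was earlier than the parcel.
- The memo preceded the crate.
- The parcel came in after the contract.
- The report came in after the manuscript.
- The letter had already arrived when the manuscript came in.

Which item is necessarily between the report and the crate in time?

the memo

Tracing the constraints gives the report → the memo → the crate, so the memo sits after the report and before the crate.
No other item is forced both after the report and before the crate.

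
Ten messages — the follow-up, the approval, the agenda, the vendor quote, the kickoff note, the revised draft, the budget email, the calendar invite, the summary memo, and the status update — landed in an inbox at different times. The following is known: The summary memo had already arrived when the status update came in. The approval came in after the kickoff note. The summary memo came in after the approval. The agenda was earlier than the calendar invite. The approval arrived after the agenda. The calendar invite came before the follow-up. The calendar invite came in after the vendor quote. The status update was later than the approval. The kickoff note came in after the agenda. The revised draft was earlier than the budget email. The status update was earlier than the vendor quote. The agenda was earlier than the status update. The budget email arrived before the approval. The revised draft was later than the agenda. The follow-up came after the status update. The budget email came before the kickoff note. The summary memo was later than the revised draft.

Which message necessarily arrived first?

the agenda

The agenda has a chain of constraints placing it before every other message, so the agenda must be first.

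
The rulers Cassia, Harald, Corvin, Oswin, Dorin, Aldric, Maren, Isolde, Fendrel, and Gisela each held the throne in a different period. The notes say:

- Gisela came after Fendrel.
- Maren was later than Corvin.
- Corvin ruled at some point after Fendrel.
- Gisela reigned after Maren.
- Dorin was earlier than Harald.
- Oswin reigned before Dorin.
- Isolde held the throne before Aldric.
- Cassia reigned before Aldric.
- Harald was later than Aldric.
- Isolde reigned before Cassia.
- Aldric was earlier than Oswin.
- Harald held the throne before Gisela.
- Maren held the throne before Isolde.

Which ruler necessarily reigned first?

Fendrel

Fendrel has a chain of constraints placing them before every other ruler, so Fendrel must be first.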